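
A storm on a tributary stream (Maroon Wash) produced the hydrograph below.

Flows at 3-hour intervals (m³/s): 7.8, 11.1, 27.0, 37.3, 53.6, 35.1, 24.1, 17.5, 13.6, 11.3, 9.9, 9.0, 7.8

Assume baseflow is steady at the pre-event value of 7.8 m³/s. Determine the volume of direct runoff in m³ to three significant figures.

V ≈ 1.77 × 10^6 m³

Direct-runoff ordinates (Q − Q_b): 0.0, 3.3, 19.2, 29.5, 45.8, 27.3, 16.3, 9.7, 5.8, 3.5, 2.1, 1.2, 0.0 m³/s.
ΣQ_DR = 163.7 m³/s.
With Δt = 3 h = 10800 s, V = ΣQ_DR · Δt = 163.7 × 10800 = 1.77 × 10^6 m³.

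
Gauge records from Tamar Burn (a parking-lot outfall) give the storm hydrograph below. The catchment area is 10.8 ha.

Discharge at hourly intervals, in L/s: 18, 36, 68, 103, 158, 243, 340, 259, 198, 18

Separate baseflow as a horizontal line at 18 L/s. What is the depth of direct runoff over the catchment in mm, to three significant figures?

Direct runoff: 0.0, 18.0, 50.0, 85.0, 140.0, 225.0, 322.0, 241.0, 180.0, 0.0 L/s; ΣQ_DR = 1261 L/s.
V = ΣQ_DR · Δt = 1261 × 3600 s = 4.540 × 10^6 L.
Over A = 10.8 ha, depth = V / A = 42.0 mm.

d ≈ 42.0 mm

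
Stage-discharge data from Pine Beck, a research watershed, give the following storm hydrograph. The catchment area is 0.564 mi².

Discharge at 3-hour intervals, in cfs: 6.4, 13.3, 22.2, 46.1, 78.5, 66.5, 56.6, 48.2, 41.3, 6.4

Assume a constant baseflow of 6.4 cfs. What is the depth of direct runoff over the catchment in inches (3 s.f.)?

d ≈ 2.65 in

Direct runoff: 0.0, 6.9, 15.8, 39.7, 72.1, 60.1, 50.2, 41.8, 34.9, 0.0 cfs; ΣQ_DR = 321.5 cfs.
V = ΣQ_DR · Δt = 321.5 × 10800 s = 3.472 × 10^6 ft³.
Over A = 0.564 mi², depth = V / A = 2.65 in.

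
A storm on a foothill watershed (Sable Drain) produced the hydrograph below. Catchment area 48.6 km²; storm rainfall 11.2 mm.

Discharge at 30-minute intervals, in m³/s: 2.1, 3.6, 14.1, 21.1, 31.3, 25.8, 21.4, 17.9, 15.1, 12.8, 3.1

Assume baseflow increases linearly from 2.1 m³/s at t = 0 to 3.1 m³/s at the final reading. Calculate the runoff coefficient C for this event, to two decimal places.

ΣQ_DR = 139.7 m³/s; V = ΣQ_DR·Δt = 2.515 × 10^5 m³.
Runoff depth d = V / A = 5.174 mm.
C = d / P = 5.174 / 11.2 = 0.46.

C ≈ 0.46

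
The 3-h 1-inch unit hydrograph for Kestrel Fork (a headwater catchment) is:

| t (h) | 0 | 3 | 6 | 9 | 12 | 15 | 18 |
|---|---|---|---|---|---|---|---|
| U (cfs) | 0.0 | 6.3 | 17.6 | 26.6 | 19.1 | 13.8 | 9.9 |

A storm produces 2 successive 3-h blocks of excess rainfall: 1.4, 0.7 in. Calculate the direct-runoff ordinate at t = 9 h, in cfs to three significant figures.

By discrete convolution, Q_j = Σ (P_i / 1 in) · U_{j−i}.
At t = 9 h (j=3): Q = (1.4/1)·26.6 + (0.7/1)·17.6 = 49.6 cfs.

Q ≈ 49.6 cfs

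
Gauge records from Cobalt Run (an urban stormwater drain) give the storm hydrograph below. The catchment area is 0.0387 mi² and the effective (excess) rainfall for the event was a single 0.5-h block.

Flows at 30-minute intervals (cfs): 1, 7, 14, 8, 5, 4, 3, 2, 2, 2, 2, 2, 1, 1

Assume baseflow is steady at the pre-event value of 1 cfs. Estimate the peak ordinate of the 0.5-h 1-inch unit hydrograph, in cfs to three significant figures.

Direct runoff: 0.0, 6.0, 13.0, 7.0, 4.0, 3.0, 2.0, 1.0, 1.0, 1.0, 1.0, 1.0, 0.0, 0.0 cfs; ΣQ_DR = 40.00 cfs, peak = 13.0 cfs.
Runoff depth d = ΣQ_DR·Δt / A = 40.00 × 1800 / (0.0387 mi²) = 0.8008 in.
The 1-inch UH is the DRH scaled by (1 in)/d, so U_p = 13.0 × 1/0.8008 = 16.2 cfs.

U_p ≈ 16.2 cfs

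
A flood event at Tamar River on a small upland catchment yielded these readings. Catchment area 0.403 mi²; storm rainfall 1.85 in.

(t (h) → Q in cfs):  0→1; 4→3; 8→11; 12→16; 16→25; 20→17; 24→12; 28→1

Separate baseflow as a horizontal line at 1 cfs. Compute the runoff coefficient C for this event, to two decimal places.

C ≈ 0.65

ΣQ_DR = 78.00 cfs; V = ΣQ_DR·Δt = 1.123 × 10^6 ft³.
Runoff depth d = V / A = 1.200 in.
C = d / P = 1.200 / 1.85 = 0.65.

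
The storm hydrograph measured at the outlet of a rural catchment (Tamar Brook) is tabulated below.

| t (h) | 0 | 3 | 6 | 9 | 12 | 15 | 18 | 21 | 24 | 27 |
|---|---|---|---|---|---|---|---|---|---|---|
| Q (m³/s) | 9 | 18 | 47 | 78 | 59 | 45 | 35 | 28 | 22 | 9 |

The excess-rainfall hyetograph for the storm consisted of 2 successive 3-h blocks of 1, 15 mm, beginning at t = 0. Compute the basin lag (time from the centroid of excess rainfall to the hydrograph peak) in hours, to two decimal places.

Centroid of excess rainfall: t_c = Σ P_i·t̄_i / ΣP_i = 4.3125 h (block centres at 1.5, 4.5 h).
Hydrograph peak occurs at t = 9 h, so basin lag t_L = 9 − 4.3125 = 4.69 h.

t_L ≈ 4.69 h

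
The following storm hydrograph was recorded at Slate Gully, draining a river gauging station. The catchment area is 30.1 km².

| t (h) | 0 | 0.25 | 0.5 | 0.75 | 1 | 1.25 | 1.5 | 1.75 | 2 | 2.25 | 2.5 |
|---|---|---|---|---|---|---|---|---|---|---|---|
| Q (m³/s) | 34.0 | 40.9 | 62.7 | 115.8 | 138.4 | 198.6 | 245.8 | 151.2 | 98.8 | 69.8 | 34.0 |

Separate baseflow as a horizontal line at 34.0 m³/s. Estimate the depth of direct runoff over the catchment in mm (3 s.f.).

d ≈ 24.4 mm

Direct runoff: 0.0, 6.9, 28.7, 81.8, 104.4, 164.6, 211.8, 117.2, 64.8, 35.8, 0.0 m³/s; ΣQ_DR = 816.0 m³/s.
V = ΣQ_DR · Δt = 816.0 × 900 s = 7.344 × 10^5 m³.
Over A = 30.1 km², depth = V / A = 24.4 mm.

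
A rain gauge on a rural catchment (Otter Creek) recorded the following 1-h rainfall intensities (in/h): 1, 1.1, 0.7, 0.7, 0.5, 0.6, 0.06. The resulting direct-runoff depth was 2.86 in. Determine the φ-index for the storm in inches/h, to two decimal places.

Only the 6 blocks with intensity above φ contribute runoff: 1, 1.1, 0.7, 0.7, 0.5, 0.6 in/h.
Σ(I−φ)·Δt = d  ⇒  (1+1.1+0.7+0.7+0.5+0.6 − 6φ)·1 = 2.86
φ = (4.600 − 2.86/1) / 6 = 0.29 in/h.

φ ≈ 0.29 in/h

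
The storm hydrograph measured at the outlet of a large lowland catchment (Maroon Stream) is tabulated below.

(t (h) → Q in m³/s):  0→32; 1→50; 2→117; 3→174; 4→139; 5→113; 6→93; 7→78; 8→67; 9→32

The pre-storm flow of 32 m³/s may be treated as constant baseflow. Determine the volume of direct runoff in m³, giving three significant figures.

V ≈ 2.07 × 10^6 m³

Direct-runoff ordinates (Q − Q_b): 0.0, 18.0, 85.0, 142.0, 107.0, 81.0, 61.0, 46.0, 35.0, 0.0 m³/s.
ΣQ_DR = 575.0 m³/s.
With Δt = 1 h = 3600 s, V = ΣQ_DR · Δt = 575.0 × 3600 = 2.07 × 10^6 m³.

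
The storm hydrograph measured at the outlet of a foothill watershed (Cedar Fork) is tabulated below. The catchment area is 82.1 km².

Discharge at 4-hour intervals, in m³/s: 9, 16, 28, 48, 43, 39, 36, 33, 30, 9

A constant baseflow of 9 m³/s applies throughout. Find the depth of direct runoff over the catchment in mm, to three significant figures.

Direct runoff: 0.0, 7.0, 19.0, 39.0, 34.0, 30.0, 27.0, 24.0, 21.0, 0.0 m³/s; ΣQ_DR = 201.0 m³/s.
V = ΣQ_DR · Δt = 201.0 × 14400 s = 2.894 × 10^6 m³.
Over A = 82.1 km², depth = V / A = 35.3 mm.

d ≈ 35.3 mm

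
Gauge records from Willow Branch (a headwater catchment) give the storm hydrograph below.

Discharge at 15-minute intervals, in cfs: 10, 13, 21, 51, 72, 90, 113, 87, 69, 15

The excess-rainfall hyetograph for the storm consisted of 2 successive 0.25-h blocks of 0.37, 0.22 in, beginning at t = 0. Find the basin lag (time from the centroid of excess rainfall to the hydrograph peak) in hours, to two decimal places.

t_L ≈ 1.28 h

Centroid of excess rainfall: t_c = Σ P_i·t̄_i / ΣP_i = 0.2182 h (block centres at 0.125, 0.375 h).
Hydrograph peak occurs at t = 1.5 h, so basin lag t_L = 1.5 − 0.2182 = 1.28 h.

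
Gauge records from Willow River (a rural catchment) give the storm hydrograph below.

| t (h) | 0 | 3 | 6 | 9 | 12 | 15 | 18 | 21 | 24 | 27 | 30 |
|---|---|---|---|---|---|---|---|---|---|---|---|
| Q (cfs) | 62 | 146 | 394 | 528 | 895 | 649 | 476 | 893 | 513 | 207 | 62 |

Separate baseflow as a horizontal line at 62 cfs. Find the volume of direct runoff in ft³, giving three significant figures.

Direct-runoff ordinates (Q − Q_b): 0.0, 84.0, 332.0, 466.0, 833.0, 587.0, 414.0, 831.0, 451.0, 145.0, 0.0 cfs.
ΣQ_DR = 4143 cfs.
With Δt = 3 h = 10800 s, V = ΣQ_DR · Δt = 4143 × 10800 = 4.47 × 10^7 ft³.

V ≈ 4.47 × 10^7 ft³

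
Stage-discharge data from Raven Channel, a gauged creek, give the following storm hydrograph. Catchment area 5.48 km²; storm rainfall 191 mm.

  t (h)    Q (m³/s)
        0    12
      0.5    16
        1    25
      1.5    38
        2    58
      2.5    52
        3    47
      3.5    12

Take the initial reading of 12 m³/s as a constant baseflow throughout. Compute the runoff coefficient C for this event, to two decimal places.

ΣQ_DR = 164.0 m³/s; V = ΣQ_DR·Δt = 2.952 × 10^5 m³.
Runoff depth d = V / A = 53.87 mm.
C = d / P = 53.87 / 191 = 0.28.

C ≈ 0.28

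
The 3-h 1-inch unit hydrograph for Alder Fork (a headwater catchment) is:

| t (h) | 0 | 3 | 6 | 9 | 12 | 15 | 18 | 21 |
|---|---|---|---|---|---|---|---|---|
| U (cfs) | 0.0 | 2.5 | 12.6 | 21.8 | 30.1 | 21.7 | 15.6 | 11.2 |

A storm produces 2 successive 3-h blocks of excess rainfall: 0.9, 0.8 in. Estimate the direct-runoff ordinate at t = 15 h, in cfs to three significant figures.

By discrete convolution, Q_j = Σ (P_i / 1 in) · U_{j−i}.
At t = 15 h (j=5): Q = (0.9/1)·21.7 + (0.8/1)·30.1 = 43.6 cfs.

Q ≈ 43.6 cfs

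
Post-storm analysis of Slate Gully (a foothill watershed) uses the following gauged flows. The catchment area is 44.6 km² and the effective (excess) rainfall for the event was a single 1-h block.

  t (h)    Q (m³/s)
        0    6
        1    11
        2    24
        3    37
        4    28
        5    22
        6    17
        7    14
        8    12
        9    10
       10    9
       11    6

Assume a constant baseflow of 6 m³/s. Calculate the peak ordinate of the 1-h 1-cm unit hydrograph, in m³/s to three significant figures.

U_p ≈ 31.0 m³/s

Direct runoff: 0.0, 5.0, 18.0, 31.0, 22.0, 16.0, 11.0, 8.0, 6.0, 4.0, 3.0, 0.0 m³/s; ΣQ_DR = 124.0 m³/s, peak = 31.0 m³/s.
Runoff depth d = ΣQ_DR·Δt / A = 124.0 × 3600 / (44.6 km²) = 10.01 mm.
The 1-cm UH is the DRH scaled by (10 mm)/d, so U_p = 31.0 × 10/10.01 = 31.0 m³/s.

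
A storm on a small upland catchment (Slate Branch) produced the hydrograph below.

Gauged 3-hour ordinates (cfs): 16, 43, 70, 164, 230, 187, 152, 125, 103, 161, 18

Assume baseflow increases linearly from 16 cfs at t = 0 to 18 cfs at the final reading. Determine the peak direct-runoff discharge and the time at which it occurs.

Q_p = 213.20 cfs at t = 12 h

Subtracting baseflow gives direct-runoff ordinates: 0.00, 26.80, 53.60, 147.40, 213.20, 170.00, 134.80, 107.60, 85.40, 143.20, 0.00 cfs.
The maximum is 213.20 cfs, occurring at the reading for t = 12 h.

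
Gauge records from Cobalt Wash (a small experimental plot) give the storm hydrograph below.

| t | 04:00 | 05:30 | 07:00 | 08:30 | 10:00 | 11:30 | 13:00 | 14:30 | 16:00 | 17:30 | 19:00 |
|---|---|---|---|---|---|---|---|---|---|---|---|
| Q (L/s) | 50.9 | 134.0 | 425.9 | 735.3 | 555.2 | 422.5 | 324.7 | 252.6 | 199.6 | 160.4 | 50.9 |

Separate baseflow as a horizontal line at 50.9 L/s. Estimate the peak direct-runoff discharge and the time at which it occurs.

Q_p = 684.4 L/s at t = 08:30

Subtracting baseflow gives direct-runoff ordinates: 0.0, 83.1, 375.0, 684.4, 504.3, 371.6, 273.8, 201.7, 148.7, 109.5, 0.0 L/s.
The maximum is 684.4 L/s, occurring at the reading for t = 08:30.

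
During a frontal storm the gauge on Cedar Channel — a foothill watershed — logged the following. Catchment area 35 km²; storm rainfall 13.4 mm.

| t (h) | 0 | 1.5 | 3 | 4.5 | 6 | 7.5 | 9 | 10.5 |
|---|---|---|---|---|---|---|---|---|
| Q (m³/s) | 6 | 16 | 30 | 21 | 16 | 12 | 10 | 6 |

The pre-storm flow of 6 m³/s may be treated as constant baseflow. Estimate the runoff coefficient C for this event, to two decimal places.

C ≈ 0.79

ΣQ_DR = 69.00 m³/s; V = ΣQ_DR·Δt = 3.726 × 10^5 m³.
Runoff depth d = V / A = 10.65 mm.
C = d / P = 10.65 / 13.4 = 0.79.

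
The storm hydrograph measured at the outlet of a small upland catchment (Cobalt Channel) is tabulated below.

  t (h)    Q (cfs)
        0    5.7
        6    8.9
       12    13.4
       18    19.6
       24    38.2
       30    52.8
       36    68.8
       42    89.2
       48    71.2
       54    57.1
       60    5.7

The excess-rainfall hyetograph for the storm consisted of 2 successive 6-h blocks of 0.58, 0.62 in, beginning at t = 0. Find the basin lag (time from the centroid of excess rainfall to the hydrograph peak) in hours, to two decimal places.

Centroid of excess rainfall: t_c = Σ P_i·t̄_i / ΣP_i = 6.1000 h (block centres at 3, 9 h).
Hydrograph peak occurs at t = 42 h, so basin lag t_L = 42 − 6.1000 = 35.90 h.

t_L ≈ 35.90 h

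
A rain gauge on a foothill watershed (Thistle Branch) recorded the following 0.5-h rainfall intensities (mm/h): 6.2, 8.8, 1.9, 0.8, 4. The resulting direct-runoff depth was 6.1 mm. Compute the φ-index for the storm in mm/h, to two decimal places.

φ ≈ 2.27 mm/h

Only the 3 blocks with intensity above φ contribute runoff: 6.2, 8.8, 4 mm/h.
Σ(I−φ)·Δt = d  ⇒  (6.2+8.8+4 − 3φ)·0.5 = 6.1
φ = (19.00 − 6.1/0.5) / 3 = 2.27 mm/h.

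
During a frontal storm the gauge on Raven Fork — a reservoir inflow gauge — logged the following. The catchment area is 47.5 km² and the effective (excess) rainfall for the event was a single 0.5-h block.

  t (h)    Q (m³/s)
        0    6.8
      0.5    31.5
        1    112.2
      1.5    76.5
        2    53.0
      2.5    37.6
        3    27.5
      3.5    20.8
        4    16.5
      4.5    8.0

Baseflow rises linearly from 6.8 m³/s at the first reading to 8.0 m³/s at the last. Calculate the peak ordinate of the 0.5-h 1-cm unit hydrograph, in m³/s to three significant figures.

U_p ≈ 87.7 m³/s

Direct runoff: 0.00, 24.57, 105.13, 69.30, 45.67, 30.13, 19.90, 13.07, 8.63, 0.00 m³/s; ΣQ_DR = 316.4 m³/s, peak = 105.13 m³/s.
Runoff depth d = ΣQ_DR·Δt / A = 316.4 × 1800 / (47.5 km²) = 11.99 mm.
The 1-cm UH is the DRH scaled by (10 mm)/d, so U_p = 105.13 × 10/11.99 = 87.7 m³/s.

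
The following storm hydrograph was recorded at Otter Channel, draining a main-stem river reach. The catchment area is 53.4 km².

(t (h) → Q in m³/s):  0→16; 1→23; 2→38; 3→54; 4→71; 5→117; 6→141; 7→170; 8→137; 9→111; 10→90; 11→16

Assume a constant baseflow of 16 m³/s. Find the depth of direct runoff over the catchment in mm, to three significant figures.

d ≈ 53.4 mm

Direct runoff: 0.0, 7.0, 22.0, 38.0, 55.0, 101.0, 125.0, 154.0, 121.0, 95.0, 74.0, 0.0 m³/s; ΣQ_DR = 792.0 m³/s.
V = ΣQ_DR · Δt = 792.0 × 3600 s = 2.851 × 10^6 m³.
Over A = 53.4 km², depth = V / A = 53.4 mm.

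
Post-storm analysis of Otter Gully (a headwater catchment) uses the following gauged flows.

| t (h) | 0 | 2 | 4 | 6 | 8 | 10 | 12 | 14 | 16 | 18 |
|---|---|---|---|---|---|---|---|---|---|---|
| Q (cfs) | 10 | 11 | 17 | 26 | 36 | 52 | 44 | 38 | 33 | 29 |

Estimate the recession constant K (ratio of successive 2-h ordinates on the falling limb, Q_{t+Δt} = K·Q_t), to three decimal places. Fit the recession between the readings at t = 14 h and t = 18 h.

Using the recession-limb readings at t = 14 h and t = 18 h: Q falls from 38 to 29 cfs over 2 intervals.
K = (Q₂/Q₁)^(1/2) = (29/38)^(1/2) = 0.874.

K ≈ 0.874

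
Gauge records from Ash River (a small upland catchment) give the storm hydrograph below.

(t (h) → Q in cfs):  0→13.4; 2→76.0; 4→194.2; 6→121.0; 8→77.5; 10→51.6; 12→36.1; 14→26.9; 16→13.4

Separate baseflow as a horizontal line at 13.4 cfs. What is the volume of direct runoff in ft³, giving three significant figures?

Direct-runoff ordinates (Q − Q_b): 0.0, 62.6, 180.8, 107.6, 64.1, 38.2, 22.7, 13.5, 0.0 cfs.
ΣQ_DR = 489.5 cfs.
With Δt = 2 h = 7200 s, V = ΣQ_DR · Δt = 489.5 × 7200 = 3.52 × 10^6 ft³.

V ≈ 3.52 × 10^6 ft³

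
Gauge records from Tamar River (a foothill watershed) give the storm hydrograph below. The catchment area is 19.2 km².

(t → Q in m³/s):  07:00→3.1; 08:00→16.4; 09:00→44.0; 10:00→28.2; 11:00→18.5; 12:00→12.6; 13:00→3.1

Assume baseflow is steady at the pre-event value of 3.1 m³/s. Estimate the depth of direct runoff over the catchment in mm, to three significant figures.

d ≈ 19.5 mm

Direct runoff: 0.0, 13.3, 40.9, 25.1, 15.4, 9.5, 0.0 m³/s; ΣQ_DR = 104.2 m³/s.
V = ΣQ_DR · Δt = 104.2 × 3600 s = 3.751 × 10^5 m³.
Over A = 19.2 km², depth = V / A = 19.5 mm.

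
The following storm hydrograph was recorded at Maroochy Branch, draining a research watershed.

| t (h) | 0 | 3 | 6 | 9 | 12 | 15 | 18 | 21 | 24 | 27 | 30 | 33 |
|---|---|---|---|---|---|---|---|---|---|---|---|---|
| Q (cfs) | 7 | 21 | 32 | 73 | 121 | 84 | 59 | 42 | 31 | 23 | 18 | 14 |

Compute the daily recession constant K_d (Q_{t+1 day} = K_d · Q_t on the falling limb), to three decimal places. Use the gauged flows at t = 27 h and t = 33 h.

K_d ≈ 0.137

Between t = 27 h and t = 33 h the flow falls from 23 to 14 cfs over 2×3 h = 6 h.
Per-interval ratio K = (14/23)^(1/2) = 0.7802; K_d = K^(24/3) = 0.137.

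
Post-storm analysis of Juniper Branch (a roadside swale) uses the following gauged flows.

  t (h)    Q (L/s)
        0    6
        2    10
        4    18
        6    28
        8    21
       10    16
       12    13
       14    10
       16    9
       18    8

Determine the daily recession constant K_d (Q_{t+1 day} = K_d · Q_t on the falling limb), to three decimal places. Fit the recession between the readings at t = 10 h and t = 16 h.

Between t = 10 h and t = 16 h the flow falls from 16 to 9 L/s over 3×2 h = 6 h.
Per-interval ratio K = (9/16)^(1/3) = 0.8255; K_d = K^(24/2) = 0.100.

K_d ≈ 0.100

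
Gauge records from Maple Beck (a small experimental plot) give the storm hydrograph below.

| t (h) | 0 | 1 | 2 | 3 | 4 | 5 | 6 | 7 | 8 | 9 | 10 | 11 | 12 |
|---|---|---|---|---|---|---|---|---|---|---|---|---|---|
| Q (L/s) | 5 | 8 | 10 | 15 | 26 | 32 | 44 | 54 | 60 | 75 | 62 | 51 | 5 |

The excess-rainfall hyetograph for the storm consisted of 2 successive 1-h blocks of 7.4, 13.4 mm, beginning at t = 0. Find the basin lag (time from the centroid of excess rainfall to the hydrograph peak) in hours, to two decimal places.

Centroid of excess rainfall: t_c = Σ P_i·t̄_i / ΣP_i = 1.1442 h (block centres at 0.5, 1.5 h).
Hydrograph peak occurs at t = 9 h, so basin lag t_L = 9 − 1.1442 = 7.86 h.

t_L ≈ 7.86 h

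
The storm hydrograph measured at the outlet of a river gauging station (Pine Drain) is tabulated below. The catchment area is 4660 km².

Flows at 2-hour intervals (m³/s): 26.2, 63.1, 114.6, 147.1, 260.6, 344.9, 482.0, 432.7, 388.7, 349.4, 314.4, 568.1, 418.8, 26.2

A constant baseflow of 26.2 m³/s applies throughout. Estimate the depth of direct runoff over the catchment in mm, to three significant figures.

d ≈ 5.52 mm

Direct runoff: 0.0, 36.9, 88.4, 120.9, 234.4, 318.7, 455.8, 406.5, 362.5, 323.2, 288.2, 541.9, 392.6, 0.0 m³/s; ΣQ_DR = 3570 m³/s.
V = ΣQ_DR · Δt = 3570 × 7200 s = 2.570 × 10^7 m³.
Over A = 4660 km², depth = V / A = 5.52 mm.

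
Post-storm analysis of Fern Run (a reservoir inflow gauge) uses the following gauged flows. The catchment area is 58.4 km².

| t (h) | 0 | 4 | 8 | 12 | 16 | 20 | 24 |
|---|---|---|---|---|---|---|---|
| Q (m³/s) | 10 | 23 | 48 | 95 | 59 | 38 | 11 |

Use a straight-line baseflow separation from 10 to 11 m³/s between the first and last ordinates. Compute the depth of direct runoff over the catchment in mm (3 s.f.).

Direct runoff: 0.00, 12.83, 37.67, 84.50, 48.33, 27.17, 0.00 m³/s; ΣQ_DR = 210.5 m³/s.
V = ΣQ_DR · Δt = 210.5 × 14400 s = 3.031 × 10^6 m³.
Over A = 58.4 km², depth = V / A = 51.9 mm.

d ≈ 51.9 mm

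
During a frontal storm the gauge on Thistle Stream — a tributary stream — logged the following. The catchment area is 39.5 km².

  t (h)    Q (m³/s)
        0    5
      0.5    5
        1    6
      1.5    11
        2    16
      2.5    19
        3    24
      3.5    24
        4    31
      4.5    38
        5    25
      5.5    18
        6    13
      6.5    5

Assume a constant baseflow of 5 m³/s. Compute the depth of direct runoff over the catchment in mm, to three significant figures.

Direct runoff: 0.0, 0.0, 1.0, 6.0, 11.0, 14.0, 19.0, 19.0, 26.0, 33.0, 20.0, 13.0, 8.0, 0.0 m³/s; ΣQ_DR = 170.0 m³/s.
V = ΣQ_DR · Δt = 170.0 × 1800 s = 3.060 × 10^5 m³.
Over A = 39.5 km², depth = V / A = 7.75 mm.

d ≈ 7.75 mm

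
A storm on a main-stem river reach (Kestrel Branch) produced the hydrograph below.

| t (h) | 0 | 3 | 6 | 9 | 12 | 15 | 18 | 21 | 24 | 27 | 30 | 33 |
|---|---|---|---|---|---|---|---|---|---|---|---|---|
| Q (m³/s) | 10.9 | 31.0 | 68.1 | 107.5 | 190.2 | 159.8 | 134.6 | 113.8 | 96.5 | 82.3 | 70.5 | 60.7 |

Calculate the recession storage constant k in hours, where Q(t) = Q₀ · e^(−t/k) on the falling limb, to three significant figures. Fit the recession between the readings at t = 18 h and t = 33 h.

On the falling limb, Q drops from 134.6 to 60.7 m³/s between t = 18 h and t = 33 h (Δt = 15 h).
k = −Δt / ln(Q₂/Q₁) = −15 / ln(60.7/134.6) = 18.8 h.

k ≈ 18.8 h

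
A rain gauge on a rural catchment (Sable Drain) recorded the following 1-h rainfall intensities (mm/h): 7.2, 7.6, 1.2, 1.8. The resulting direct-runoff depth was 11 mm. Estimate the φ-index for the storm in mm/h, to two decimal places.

Only the 2 blocks with intensity above φ contribute runoff: 7.2, 7.6 mm/h.
Σ(I−φ)·Δt = d  ⇒  (7.2+7.6 − 2φ)·1 = 11
φ = (14.80 − 11/1) / 2 = 1.90 mm/h.

φ ≈ 1.90 mm/h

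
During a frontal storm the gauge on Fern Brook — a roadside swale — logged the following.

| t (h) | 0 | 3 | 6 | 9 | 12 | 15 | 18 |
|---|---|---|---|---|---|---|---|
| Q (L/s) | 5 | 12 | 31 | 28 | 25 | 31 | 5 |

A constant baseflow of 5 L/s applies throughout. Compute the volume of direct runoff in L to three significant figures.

Direct-runoff ordinates (Q − Q_b): 0.0, 7.0, 26.0, 23.0, 20.0, 26.0, 0.0 L/s.
ΣQ_DR = 102.0 L/s.
With Δt = 3 h = 10800 s, V = ΣQ_DR · Δt = 102.0 × 10800 = 1.10 × 10^6 L.

V ≈ 1.10 × 10^6 L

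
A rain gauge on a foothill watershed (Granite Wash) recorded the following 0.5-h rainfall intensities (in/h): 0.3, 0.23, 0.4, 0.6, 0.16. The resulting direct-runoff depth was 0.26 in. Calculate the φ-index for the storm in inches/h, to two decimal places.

φ ≈ 0.26 in/h

Only the 3 blocks with intensity above φ contribute runoff: 0.3, 0.4, 0.6 in/h.
Σ(I−φ)·Δt = d  ⇒  (0.3+0.4+0.6 − 3φ)·0.5 = 0.26
φ = (1.300 − 0.26/0.5) / 3 = 0.26 in/h.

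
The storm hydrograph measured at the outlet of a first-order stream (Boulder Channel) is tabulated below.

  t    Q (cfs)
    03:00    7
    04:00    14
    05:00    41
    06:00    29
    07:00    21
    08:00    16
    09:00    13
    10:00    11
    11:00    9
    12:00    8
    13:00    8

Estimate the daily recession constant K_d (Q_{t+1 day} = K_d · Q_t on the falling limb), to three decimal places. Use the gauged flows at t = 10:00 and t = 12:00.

K_d ≈ 0.022

Between t = 10:00 and t = 12:00 the flow falls from 11 to 8 cfs over 2×1 h = 2 h.
Per-interval ratio K = (8/11)^(1/2) = 0.8528; K_d = K^(24/1) = 0.022.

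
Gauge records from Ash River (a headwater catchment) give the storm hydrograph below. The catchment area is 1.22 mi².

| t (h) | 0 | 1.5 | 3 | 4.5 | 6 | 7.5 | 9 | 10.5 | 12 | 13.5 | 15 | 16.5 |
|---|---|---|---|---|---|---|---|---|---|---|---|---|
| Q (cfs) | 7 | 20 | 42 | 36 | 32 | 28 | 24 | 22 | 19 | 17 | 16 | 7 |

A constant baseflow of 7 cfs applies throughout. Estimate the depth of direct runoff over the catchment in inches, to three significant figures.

d ≈ 0.354 in

Direct runoff: 0.0, 13.0, 35.0, 29.0, 25.0, 21.0, 17.0, 15.0, 12.0, 10.0, 9.0, 0.0 cfs; ΣQ_DR = 186.0 cfs.
V = ΣQ_DR · Δt = 186.0 × 5400 s = 1.004 × 10^6 ft³.
Over A = 1.22 mi², depth = V / A = 0.354 in.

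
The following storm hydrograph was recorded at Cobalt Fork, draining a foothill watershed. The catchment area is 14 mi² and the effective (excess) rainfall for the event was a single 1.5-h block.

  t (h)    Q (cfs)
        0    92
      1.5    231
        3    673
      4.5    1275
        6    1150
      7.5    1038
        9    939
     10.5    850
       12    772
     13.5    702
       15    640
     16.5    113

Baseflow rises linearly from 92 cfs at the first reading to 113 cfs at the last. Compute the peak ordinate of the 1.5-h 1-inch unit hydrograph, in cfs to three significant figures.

U_p ≈ 979 cfs

Direct runoff: 0.00, 137.09, 577.18, 1177.27, 1050.36, 936.45, 835.55, 744.64, 664.73, 592.82, 528.91, 0.00 cfs; ΣQ_DR = 7245 cfs, peak = 1177.27 cfs.
Runoff depth d = ΣQ_DR·Δt / A = 7245 × 5400 / (14 mi²) = 1.203 in.
The 1-inch UH is the DRH scaled by (1 in)/d, so U_p = 1177.27 × 1/1.203 = 979 cfs.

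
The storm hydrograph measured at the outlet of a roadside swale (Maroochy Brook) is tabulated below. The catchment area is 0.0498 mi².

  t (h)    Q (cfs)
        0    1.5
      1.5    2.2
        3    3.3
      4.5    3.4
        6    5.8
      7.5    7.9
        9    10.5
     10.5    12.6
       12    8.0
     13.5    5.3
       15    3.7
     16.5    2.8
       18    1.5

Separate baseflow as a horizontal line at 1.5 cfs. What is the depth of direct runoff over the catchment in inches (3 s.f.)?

d ≈ 2.29 in

Direct runoff: 0.0, 0.7, 1.8, 1.9, 4.3, 6.4, 9.0, 11.1, 6.5, 3.8, 2.2, 1.3, 0.0 cfs; ΣQ_DR = 49.00 cfs.
V = ΣQ_DR · Δt = 49.00 × 5400 s = 2.646 × 10^5 ft³.
Over A = 0.0498 mi², depth = V / A = 2.29 in.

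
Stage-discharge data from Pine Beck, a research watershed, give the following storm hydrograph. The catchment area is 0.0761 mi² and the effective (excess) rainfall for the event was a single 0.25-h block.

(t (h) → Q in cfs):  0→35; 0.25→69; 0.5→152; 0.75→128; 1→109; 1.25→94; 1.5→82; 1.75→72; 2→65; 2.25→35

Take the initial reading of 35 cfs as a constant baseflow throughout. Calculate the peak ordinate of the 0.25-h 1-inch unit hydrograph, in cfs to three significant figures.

Direct runoff: 0.0, 34.0, 117.0, 93.0, 74.0, 59.0, 47.0, 37.0, 30.0, 0.0 cfs; ΣQ_DR = 491.0 cfs, peak = 117.0 cfs.
Runoff depth d = ΣQ_DR·Δt / A = 491.0 × 900 / (0.0761 mi²) = 2.499 in.
The 1-inch UH is the DRH scaled by (1 in)/d, so U_p = 117.0 × 1/2.499 = 46.8 cfs.

U_p ≈ 46.8 cfs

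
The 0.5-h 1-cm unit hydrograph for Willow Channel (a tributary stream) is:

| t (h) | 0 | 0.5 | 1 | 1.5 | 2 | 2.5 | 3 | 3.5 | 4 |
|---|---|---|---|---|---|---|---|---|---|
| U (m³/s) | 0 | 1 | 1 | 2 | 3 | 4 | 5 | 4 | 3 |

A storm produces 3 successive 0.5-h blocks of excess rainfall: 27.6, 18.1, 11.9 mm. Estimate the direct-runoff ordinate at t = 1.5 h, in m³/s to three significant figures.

Q ≈ 8.52 m³/s

By discrete convolution, Q_j = Σ (P_i / 10 mm) · U_{j−i}.
At t = 1.5 h (j=3): Q = (27.6/10)·2 + (18.1/10)·1 + (11.9/10)·1 = 8.52 m³/s.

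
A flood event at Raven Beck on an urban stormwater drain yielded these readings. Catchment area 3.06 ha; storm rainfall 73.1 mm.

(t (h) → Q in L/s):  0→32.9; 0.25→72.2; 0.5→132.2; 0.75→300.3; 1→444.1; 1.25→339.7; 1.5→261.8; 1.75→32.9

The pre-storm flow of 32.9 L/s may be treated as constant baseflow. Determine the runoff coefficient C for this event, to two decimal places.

C ≈ 0.54

ΣQ_DR = 1353 L/s; V = ΣQ_DR·Δt = 1.218 × 10^6 L.
Runoff depth d = V / A = 39.79 mm.
C = d / P = 39.79 / 73.1 = 0.54.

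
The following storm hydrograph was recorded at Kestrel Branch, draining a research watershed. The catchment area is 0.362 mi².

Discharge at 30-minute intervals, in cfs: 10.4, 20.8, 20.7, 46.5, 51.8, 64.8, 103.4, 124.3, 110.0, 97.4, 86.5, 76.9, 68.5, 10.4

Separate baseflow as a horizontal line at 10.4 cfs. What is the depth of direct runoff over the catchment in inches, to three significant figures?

Direct runoff: 0.0, 10.4, 10.3, 36.1, 41.4, 54.4, 93.0, 113.9, 99.6, 87.0, 76.1, 66.5, 58.1, 0.0 cfs; ΣQ_DR = 746.8 cfs.
V = ΣQ_DR · Δt = 746.8 × 1800 s = 1.344 × 10^6 ft³.
Over A = 0.362 mi², depth = V / A = 1.60 in.

d ≈ 1.60 in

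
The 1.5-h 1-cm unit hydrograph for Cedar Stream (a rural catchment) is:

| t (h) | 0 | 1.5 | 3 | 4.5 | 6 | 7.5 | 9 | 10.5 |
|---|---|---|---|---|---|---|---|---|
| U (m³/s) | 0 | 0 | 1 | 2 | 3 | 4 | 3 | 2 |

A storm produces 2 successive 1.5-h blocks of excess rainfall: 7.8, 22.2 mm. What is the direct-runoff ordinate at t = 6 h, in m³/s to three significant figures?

Q ≈ 6.78 m³/s

By discrete convolution, Q_j = Σ (P_i / 10 mm) · U_{j−i}.
At t = 6 h (j=4): Q = (7.8/10)·3 + (22.2/10)·2 = 6.78 m³/s.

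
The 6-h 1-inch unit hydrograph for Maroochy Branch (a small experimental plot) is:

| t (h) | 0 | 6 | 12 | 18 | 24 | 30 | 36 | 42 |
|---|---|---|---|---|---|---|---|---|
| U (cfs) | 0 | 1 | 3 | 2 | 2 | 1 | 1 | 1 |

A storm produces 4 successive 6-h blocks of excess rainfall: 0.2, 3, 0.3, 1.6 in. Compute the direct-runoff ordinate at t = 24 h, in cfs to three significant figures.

By discrete convolution, Q_j = Σ (P_i / 1 in) · U_{j−i}.
At t = 24 h (j=4): Q = (0.2/1)·2 + (3/1)·2 + (0.3/1)·3 + (1.6/1)·1 = 8.90 cfs.

Q ≈ 8.90 cfs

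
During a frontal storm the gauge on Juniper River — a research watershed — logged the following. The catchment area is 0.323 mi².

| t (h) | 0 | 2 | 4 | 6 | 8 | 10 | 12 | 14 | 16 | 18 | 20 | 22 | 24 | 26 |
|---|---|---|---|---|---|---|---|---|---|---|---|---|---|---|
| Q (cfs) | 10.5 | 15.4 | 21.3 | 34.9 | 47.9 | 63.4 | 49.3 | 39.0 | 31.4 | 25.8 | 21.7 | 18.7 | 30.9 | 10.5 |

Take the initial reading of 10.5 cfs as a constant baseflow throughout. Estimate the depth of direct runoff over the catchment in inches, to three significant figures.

Direct runoff: 0.0, 4.9, 10.8, 24.4, 37.4, 52.9, 38.8, 28.5, 20.9, 15.3, 11.2, 8.2, 20.4, 0.0 cfs; ΣQ_DR = 273.7 cfs.
V = ΣQ_DR · Δt = 273.7 × 7200 s = 1.971 × 10^6 ft³.
Over A = 0.323 mi², depth = V / A = 2.63 in.

d ≈ 2.63 in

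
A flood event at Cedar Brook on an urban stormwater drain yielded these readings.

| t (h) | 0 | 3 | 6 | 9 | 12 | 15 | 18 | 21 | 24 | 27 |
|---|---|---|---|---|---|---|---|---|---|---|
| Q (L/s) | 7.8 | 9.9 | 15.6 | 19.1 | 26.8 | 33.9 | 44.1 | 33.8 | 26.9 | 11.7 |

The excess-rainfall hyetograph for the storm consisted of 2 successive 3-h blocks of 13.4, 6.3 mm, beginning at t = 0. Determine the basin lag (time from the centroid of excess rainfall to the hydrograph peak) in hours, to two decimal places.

t_L ≈ 15.54 h

Centroid of excess rainfall: t_c = Σ P_i·t̄_i / ΣP_i = 2.4594 h (block centres at 1.5, 4.5 h).
Hydrograph peak occurs at t = 18 h, so basin lag t_L = 18 − 2.4594 = 15.54 h.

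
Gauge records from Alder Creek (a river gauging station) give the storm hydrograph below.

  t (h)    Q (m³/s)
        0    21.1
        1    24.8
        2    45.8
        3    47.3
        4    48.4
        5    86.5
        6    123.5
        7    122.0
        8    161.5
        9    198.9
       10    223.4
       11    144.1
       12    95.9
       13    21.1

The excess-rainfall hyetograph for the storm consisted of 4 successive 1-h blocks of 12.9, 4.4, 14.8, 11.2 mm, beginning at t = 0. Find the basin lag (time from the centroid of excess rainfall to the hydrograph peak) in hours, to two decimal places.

Centroid of excess rainfall: t_c = Σ P_i·t̄_i / ΣP_i = 2.0612 h (block centres at 0.5, 1.5, 2.5, 3.5 h).
Hydrograph peak occurs at t = 10 h, so basin lag t_L = 10 − 2.0612 = 7.94 h.

t_L ≈ 7.94 h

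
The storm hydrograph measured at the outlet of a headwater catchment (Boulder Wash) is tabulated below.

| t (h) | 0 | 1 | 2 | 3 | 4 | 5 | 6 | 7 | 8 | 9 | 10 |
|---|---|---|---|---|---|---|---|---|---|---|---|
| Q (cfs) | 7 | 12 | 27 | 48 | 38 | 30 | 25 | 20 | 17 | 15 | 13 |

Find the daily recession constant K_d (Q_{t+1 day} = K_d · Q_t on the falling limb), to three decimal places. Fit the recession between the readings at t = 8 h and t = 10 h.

K_d ≈ 0.040

Between t = 8 h and t = 10 h the flow falls from 17 to 13 cfs over 2×1 h = 2 h.
Per-interval ratio K = (13/17)^(1/2) = 0.8745; K_d = K^(24/1) = 0.040.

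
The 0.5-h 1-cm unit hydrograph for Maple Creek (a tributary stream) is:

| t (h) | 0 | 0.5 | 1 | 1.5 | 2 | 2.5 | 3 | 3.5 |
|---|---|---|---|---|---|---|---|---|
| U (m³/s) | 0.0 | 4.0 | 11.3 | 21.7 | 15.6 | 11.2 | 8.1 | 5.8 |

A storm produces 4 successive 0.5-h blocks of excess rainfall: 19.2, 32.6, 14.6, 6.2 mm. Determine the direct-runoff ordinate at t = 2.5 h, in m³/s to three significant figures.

Q ≈ 111 m³/s

By discrete convolution, Q_j = Σ (P_i / 10 mm) · U_{j−i}.
At t = 2.5 h (j=5): Q = (19.2/10)·11.2 + (32.6/10)·15.6 + (14.6/10)·21.7 + (6.2/10)·11.3 = 111 m³/s.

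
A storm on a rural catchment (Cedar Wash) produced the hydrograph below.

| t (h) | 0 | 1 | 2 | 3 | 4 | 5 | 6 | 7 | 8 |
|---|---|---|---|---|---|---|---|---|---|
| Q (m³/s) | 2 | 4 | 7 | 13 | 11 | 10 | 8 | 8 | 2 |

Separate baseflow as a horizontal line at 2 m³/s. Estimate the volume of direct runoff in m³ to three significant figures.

V ≈ 1.69 × 10^5 m³

Direct-runoff ordinates (Q − Q_b): 0.0, 2.0, 5.0, 11.0, 9.0, 8.0, 6.0, 6.0, 0.0 m³/s.
ΣQ_DR = 47.00 m³/s.
With Δt = 1 h = 3600 s, V = ΣQ_DR · Δt = 47.00 × 3600 = 1.69 × 10^5 m³.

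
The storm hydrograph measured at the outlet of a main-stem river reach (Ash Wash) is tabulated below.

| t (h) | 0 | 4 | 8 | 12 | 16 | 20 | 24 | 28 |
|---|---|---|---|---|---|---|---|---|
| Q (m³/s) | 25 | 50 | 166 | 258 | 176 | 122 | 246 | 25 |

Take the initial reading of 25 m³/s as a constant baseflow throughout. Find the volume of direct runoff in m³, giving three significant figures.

Direct-runoff ordinates (Q − Q_b): 0.0, 25.0, 141.0, 233.0, 151.0, 97.0, 221.0, 0.0 m³/s.
ΣQ_DR = 868.0 m³/s.
With Δt = 4 h = 14400 s, V = ΣQ_DR · Δt = 868.0 × 14400 = 1.25 × 10^7 m³.

V ≈ 1.25 × 10^7 m³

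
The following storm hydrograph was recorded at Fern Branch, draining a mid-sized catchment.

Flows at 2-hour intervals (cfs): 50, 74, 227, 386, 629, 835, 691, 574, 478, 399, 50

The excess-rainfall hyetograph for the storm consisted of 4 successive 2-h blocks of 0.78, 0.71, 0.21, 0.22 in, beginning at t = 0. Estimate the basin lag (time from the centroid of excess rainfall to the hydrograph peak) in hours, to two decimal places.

t_L ≈ 7.14 h

Centroid of excess rainfall: t_c = Σ P_i·t̄_i / ΣP_i = 2.8646 h (block centres at 1, 3, 5, 7 h).
Hydrograph peak occurs at t = 10 h, so basin lag t_L = 10 − 2.8646 = 7.14 h.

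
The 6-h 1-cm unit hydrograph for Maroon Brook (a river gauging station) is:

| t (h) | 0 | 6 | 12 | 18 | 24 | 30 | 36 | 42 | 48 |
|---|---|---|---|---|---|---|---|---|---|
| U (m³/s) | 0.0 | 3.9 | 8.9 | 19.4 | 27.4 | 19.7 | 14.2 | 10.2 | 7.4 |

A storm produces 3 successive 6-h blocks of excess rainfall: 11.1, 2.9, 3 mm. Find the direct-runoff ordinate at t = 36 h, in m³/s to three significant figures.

Q ≈ 29.7 m³/s

By discrete convolution, Q_j = Σ (P_i / 10 mm) · U_{j−i}.
At t = 36 h (j=6): Q = (11.1/10)·14.2 + (2.9/10)·19.7 + (3/10)·27.4 = 29.7 m³/s.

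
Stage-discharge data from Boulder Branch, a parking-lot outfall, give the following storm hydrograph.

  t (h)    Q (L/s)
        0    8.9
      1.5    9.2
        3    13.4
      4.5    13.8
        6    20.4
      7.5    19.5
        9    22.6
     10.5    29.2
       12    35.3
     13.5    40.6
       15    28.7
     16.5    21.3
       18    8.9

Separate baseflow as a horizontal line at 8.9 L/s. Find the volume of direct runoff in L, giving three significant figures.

V ≈ 8.43 × 10^5 L

Direct-runoff ordinates (Q − Q_b): 0.0, 0.3, 4.5, 4.9, 11.5, 10.6, 13.7, 20.3, 26.4, 31.7, 19.8, 12.4, 0.0 L/s.
ΣQ_DR = 156.1 L/s.
With Δt = 1.5 h = 5400 s, V = ΣQ_DR · Δt = 156.1 × 5400 = 8.43 × 10^5 L.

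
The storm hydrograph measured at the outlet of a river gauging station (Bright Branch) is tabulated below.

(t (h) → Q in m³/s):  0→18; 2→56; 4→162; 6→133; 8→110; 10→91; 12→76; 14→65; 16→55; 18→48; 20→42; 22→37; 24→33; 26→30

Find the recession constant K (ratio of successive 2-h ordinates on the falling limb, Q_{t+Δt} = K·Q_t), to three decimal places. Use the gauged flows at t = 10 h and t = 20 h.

K ≈ 0.857

Using the recession-limb readings at t = 10 h and t = 20 h: Q falls from 91 to 42 m³/s over 5 intervals.
K = (Q₂/Q₁)^(1/5) = (42/91)^(1/5) = 0.857.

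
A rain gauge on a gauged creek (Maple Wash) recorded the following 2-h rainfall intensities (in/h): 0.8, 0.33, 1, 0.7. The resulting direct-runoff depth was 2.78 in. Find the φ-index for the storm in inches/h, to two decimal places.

Only the 3 blocks with intensity above φ contribute runoff: 0.8, 1, 0.7 in/h.
Σ(I−φ)·Δt = d  ⇒  (0.8+1+0.7 − 3φ)·2 = 2.78
φ = (2.500 − 2.78/2) / 3 = 0.37 in/h.

φ ≈ 0.37 in/h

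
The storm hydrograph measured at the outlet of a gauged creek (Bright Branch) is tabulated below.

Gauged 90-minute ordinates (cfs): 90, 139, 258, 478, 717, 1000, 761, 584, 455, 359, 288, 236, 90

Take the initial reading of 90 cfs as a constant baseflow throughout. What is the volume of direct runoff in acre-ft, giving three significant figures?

Direct-runoff ordinates (Q − Q_b): 0.0, 49.0, 168.0, 388.0, 627.0, 910.0, 671.0, 494.0, 365.0, 269.0, 198.0, 146.0, 0.0 cfs.
ΣQ_DR = 4285 cfs.
With Δt = 1.5 h = 5400 s, V = ΣQ_DR · Δt = 4285 × 5400 = 2.31 × 10^7 ft³ = 531 acre-ft.

V ≈ 531 acre-ft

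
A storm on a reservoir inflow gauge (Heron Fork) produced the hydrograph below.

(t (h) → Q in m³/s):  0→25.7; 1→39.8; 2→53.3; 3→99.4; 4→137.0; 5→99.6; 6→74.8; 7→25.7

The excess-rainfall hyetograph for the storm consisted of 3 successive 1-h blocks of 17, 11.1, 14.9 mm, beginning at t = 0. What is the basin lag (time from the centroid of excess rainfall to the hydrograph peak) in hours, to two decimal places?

t_L ≈ 2.55 h

Centroid of excess rainfall: t_c = Σ P_i·t̄_i / ΣP_i = 1.4512 h (block centres at 0.5, 1.5, 2.5 h).
Hydrograph peak occurs at t = 4 h, so basin lag t_L = 4 − 1.4512 = 2.55 h.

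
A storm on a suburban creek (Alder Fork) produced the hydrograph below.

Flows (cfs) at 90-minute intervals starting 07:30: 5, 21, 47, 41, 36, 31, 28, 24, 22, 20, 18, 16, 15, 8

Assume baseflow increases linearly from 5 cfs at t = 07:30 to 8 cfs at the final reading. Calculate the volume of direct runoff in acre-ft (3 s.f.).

Direct-runoff ordinates (Q − Q_b): 0.00, 15.77, 41.54, 35.31, 30.08, 24.85, 21.62, 17.38, 15.15, 12.92, 10.69, 8.46, 7.23, 0.00 cfs.
ΣQ_DR = 241.0 cfs.
With Δt = 1.5 h = 5400 s, V = ΣQ_DR · Δt = 241.0 × 5400 = 1.30 × 10^6 ft³ = 29.9 acre-ft.

V ≈ 29.9 acre-ft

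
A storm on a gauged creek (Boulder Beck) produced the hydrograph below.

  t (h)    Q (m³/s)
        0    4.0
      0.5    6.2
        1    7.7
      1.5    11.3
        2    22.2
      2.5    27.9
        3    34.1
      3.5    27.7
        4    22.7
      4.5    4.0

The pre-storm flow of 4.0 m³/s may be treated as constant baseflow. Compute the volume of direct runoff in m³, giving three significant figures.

V ≈ 2.30 × 10^5 m³

Direct-runoff ordinates (Q − Q_b): 0.0, 2.2, 3.7, 7.3, 18.2, 23.9, 30.1, 23.7, 18.7, 0.0 m³/s.
ΣQ_DR = 127.8 m³/s.
With Δt = 0.5 h = 1800 s, V = ΣQ_DR · Δt = 127.8 × 1800 = 2.30 × 10^5 m³.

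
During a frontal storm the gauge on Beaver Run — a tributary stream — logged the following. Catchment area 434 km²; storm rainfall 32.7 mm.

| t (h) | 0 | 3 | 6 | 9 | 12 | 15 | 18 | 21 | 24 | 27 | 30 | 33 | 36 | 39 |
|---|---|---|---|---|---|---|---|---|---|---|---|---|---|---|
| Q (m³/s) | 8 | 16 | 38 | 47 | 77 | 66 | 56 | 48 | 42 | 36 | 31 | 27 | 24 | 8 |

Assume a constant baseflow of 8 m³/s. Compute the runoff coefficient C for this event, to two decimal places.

C ≈ 0.31

ΣQ_DR = 412.0 m³/s; V = ΣQ_DR·Δt = 4.450 × 10^6 m³.
Runoff depth d = V / A = 10.25 mm.
C = d / P = 10.25 / 32.7 = 0.31.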